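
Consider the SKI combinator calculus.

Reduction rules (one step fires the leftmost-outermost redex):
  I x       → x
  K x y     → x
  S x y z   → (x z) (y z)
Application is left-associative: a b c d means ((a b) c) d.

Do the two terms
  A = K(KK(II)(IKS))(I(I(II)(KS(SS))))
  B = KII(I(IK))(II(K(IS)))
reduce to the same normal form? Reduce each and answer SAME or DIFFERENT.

Answer: SAME — A ⇓ K(KS), B ⇓ K(KS)

Working:
Term A:
  start: K(KK(II)(IKS))(I(I(II)(KS(SS))))
  →1  KK(II)(IKS)
  →2  K(IKS)
  →3  K(KS)

Term B:
  start: KII(I(IK))(II(K(IS)))
  →1  I(I(IK))(II(K(IS)))
  →2  I(IK)(II(K(IS)))
  →3  IK(II(K(IS)))
  →4  K(II(K(IS)))
  →5  K(I(K(IS)))
  →6  K(K(IS))
  →7  K(KS)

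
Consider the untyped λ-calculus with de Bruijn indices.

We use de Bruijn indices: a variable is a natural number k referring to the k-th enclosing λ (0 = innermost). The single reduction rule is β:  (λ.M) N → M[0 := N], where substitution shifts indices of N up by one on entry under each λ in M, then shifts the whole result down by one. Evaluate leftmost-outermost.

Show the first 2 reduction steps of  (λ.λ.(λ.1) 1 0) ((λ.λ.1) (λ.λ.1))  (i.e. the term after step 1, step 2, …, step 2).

Answer: after 2 steps: λ.0 0

Working:
  start: (λ.λ.(λ.1) 1 0) ((λ.λ.1) (λ.λ.1))
  [1] λ.(λ.1) ((λ.λ.1) (λ.λ.1)) 0
  [2] λ.0 0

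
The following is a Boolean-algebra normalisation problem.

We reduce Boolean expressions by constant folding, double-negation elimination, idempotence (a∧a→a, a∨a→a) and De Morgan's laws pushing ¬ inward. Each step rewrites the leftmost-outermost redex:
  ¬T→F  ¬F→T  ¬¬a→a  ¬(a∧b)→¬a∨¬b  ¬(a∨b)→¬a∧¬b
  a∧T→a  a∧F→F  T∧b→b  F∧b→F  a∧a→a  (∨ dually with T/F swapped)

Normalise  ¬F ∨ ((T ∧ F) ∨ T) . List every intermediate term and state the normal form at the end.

  start: ¬F ∨ ((T ∧ F) ∨ T)
  [1] T ∨ ((T ∧ F) ∨ T)
  [2] T

Answer: normal form = T  (in 2 steps)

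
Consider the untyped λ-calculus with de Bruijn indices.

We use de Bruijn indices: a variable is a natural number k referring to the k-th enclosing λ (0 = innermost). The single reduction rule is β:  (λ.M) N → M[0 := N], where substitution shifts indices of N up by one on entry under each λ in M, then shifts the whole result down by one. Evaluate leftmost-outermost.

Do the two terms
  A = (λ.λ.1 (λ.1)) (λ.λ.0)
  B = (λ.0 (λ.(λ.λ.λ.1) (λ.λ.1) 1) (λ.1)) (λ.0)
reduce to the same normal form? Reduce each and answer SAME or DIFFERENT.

Term A:
  start: (λ.λ.1 (λ.1)) (λ.λ.0)
  [1] λ.(λ.λ.0) (λ.1)
  [2] λ.λ.0

Term B:
  start: (λ.0 (λ.(λ.λ.λ.1) (λ.λ.1) 1) (λ.1)) (λ.0)
  [1] (λ.0) (λ.(λ.λ.λ.1) (λ.λ.1) (λ.0)) (λ.λ.0)
  [2] (λ.(λ.λ.λ.1) (λ.λ.1) (λ.0)) (λ.λ.0)
  [3] (λ.λ.λ.1) (λ.λ.1) (λ.0)
  [4] (λ.λ.1) (λ.0)
  [5] λ.λ.0

Answer: SAME — A ⇓ λ.λ.0, B ⇓ λ.λ.0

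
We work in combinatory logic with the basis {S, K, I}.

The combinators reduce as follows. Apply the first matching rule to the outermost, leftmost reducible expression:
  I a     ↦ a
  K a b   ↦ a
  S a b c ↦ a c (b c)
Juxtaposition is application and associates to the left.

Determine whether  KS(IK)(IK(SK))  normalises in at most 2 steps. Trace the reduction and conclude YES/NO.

Answer: YES — reaches normal form S(K(SK)) in 2 ≤ 2 steps

Working:
  start: KS(IK)(IK(SK))
  →1  S(IK(SK))
  →2  S(K(SK))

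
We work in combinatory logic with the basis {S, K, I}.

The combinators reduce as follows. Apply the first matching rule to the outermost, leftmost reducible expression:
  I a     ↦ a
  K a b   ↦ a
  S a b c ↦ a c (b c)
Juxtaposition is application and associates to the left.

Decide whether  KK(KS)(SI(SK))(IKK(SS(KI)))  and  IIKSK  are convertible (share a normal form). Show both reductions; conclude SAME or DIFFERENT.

Answer: DIFFERENT — A ⇓ SI(SK), B ⇓ S

Working:
Term A:
  start: KK(KS)(SI(SK))(IKK(SS(KI)))
  [1] K(SI(SK))(IKK(SS(KI)))
  [2] SI(SK)

Term B:
  start: IIKSK
  [1] IKSK
  [2] KSK
  [3] S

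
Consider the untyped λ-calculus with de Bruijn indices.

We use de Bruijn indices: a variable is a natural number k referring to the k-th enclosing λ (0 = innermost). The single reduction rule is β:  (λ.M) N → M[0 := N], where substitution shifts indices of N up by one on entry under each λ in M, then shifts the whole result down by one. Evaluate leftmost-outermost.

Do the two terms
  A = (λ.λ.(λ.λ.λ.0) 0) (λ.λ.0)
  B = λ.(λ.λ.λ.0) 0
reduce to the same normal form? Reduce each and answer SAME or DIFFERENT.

Term A:
  start: (λ.λ.(λ.λ.λ.0) 0) (λ.λ.0)
  step 1: λ.(λ.λ.λ.0) 0
  step 2: λ.λ.λ.0

Term B:
  start: λ.(λ.λ.λ.0) 0
  step 1: λ.λ.λ.0

Answer: SAME — A ⇓ λ.λ.λ.0, B ⇓ λ.λ.λ.0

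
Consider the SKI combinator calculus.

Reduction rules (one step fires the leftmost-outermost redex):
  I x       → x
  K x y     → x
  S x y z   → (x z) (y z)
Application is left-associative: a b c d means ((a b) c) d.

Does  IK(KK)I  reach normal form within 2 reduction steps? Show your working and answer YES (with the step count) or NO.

  start: IK(KK)I
  [1] K(KK)I
  [2] KK

Answer: YES — reaches normal form KK in 2 ≤ 2 steps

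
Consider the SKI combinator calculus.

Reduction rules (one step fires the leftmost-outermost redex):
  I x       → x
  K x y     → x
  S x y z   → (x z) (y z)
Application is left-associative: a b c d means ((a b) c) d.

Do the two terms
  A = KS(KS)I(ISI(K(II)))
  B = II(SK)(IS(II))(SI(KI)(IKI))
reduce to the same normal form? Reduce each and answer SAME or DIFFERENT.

Answer: DIFFERENT — A ⇓ SI(SI(KI)), B ⇓ I

Working:
Term A:
  start: KS(KS)I(ISI(K(II)))
  →1  SI(ISI(K(II)))
  →2  SI(SI(K(II)))
  →3  SI(SI(KI))

Term B:
  start: II(SK)(IS(II))(SI(KI)(IKI))
  →1  I(SK)(IS(II))(SI(KI)(IKI))
  →2  SK(IS(II))(SI(KI)(IKI))
  →3  K(SI(KI)(IKI))(IS(II)(SI(KI)(IKI)))
  →4  SI(KI)(IKI)
  →5  I(IKI)(KI(IKI))
  →6  IKI(KI(IKI))
  →7  KI(KI(IKI))
  →8  I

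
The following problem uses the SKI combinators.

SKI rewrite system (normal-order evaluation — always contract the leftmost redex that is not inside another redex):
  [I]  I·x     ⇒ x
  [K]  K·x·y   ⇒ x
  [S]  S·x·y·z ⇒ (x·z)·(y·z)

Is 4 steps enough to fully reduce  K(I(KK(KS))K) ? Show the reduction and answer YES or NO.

  start: K(I(KK(KS))K)
  step 1: K(KK(KS)K)
  step 2: K(KK)

Answer: YES — reaches normal form K(KK) in 2 ≤ 4 steps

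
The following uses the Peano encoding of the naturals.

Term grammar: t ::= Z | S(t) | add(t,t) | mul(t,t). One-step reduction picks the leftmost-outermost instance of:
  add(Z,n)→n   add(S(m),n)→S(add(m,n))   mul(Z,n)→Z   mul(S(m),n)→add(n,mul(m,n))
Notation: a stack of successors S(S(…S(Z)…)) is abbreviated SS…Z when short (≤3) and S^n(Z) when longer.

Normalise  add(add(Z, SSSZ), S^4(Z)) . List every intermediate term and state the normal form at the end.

  start: add(add(Z, SSSZ), S^4(Z))
  [1] add(SSSZ, S^4(Z))
  [2] S(add(SSZ, S^4(Z)))
  [3] S(S(add(SZ, S^4(Z))))
  [4] S(S(S(add(Z, S^4(Z)))))
  [5] S^7(Z)

Answer: normal form = S^7(Z)  (in 5 steps)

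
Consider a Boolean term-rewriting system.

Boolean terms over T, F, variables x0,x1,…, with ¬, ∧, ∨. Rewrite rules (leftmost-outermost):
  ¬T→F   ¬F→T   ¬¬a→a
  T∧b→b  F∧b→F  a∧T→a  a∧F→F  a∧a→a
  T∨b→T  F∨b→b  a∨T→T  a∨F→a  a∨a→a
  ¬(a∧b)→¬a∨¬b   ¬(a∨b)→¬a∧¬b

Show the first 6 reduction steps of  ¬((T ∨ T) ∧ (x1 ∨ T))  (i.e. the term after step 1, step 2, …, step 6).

  start: ¬((T ∨ T) ∧ (x1 ∨ T))
  [1] ¬(T ∨ T) ∨ ¬(x1 ∨ T)
  [2] (¬T ∧ ¬T) ∨ ¬(x1 ∨ T)
  [3] ¬T ∨ ¬(x1 ∨ T)
  [4] F ∨ ¬(x1 ∨ T)
  [5] ¬(x1 ∨ T)
  [6] ¬x1 ∧ ¬T

Answer: after 6 steps: ¬x1 ∧ ¬T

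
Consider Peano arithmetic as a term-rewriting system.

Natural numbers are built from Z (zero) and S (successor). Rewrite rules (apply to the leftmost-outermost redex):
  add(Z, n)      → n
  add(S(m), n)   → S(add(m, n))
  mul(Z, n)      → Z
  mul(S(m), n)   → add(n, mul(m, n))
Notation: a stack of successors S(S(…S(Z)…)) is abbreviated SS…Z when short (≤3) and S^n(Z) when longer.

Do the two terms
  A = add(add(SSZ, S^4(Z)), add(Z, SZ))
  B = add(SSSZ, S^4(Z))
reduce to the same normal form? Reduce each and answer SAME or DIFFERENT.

Answer: SAME — A ⇓ S^7(Z), B ⇓ S^7(Z)

Reduction:
Term A:
  start: add(add(SSZ, S^4(Z)), add(Z, SZ))
  →1  add(S(add(SZ, S^4(Z))), add(Z, SZ))
  →2  S(add(add(SZ, S^4(Z)), add(Z, SZ)))
  →3  S(add(S(add(Z, S^4(Z))), add(Z, SZ)))
  →4  S(S(add(add(Z, S^4(Z)), add(Z, SZ))))
  →5  S(S(add(S^4(Z), add(Z, SZ))))
  →6  S(S(S(add(SSSZ, add(Z, SZ)))))
  →7  S(S(S(S(add(SSZ, add(Z, SZ))))))
  →8  S(S(S(S(S(add(SZ, add(Z, SZ)))))))
  →9  S(S(S(S(S(S(add(Z, add(Z, SZ))))))))
  →10  S(S(S(S(S(S(add(Z, SZ)))))))
  →11  S^7(Z)

Term B:
  start: add(SSSZ, S^4(Z))
  →1  S(add(SSZ, S^4(Z)))
  →2  S(S(add(SZ, S^4(Z))))
  →3  S(S(S(add(Z, S^4(Z)))))
  →4  S^7(Z)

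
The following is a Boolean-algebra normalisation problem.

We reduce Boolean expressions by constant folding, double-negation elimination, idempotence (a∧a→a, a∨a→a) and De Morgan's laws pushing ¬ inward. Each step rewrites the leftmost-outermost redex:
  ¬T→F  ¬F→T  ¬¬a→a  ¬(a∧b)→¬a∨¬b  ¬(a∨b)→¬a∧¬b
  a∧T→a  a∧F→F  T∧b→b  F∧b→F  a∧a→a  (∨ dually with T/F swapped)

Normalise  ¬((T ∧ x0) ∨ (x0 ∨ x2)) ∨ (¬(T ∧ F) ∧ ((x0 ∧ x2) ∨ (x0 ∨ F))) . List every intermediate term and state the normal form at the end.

  start: ¬((T ∧ x0) ∨ (x0 ∨ x2)) ∨ (¬(T ∧ F) ∧ ((x0 ∧ x2) ∨ (x0 ∨ F)))
  step 1: (¬(T ∧ x0) ∧ ¬(x0 ∨ x2)) ∨ (¬(T ∧ F) ∧ ((x0 ∧ x2) ∨ (x0 ∨ F)))
  step 2: ((¬T ∨ ¬x0) ∧ ¬(x0 ∨ x2)) ∨ (¬(T ∧ F) ∧ ((x0 ∧ x2) ∨ (x0 ∨ F)))
  step 3: ((F ∨ ¬x0) ∧ ¬(x0 ∨ x2)) ∨ (¬(T ∧ F) ∧ ((x0 ∧ x2) ∨ (x0 ∨ F)))
  step 4: (¬x0 ∧ ¬(x0 ∨ x2)) ∨ (¬(T ∧ F) ∧ ((x0 ∧ x2) ∨ (x0 ∨ F)))
  step 5: (¬x0 ∧ (¬x0 ∧ ¬x2)) ∨ (¬(T ∧ F) ∧ ((x0 ∧ x2) ∨ (x0 ∨ F)))
  step 6: (¬x0 ∧ (¬x0 ∧ ¬x2)) ∨ ((¬T ∨ ¬F) ∧ ((x0 ∧ x2) ∨ (x0 ∨ F)))
  step 7: (¬x0 ∧ (¬x0 ∧ ¬x2)) ∨ ((F ∨ ¬F) ∧ ((x0 ∧ x2) ∨ (x0 ∨ F)))
  step 8: (¬x0 ∧ (¬x0 ∧ ¬x2)) ∨ (¬F ∧ ((x0 ∧ x2) ∨ (x0 ∨ F)))
  step 9: (¬x0 ∧ (¬x0 ∧ ¬x2)) ∨ (T ∧ ((x0 ∧ x2) ∨ (x0 ∨ F)))
  step 10: (¬x0 ∧ (¬x0 ∧ ¬x2)) ∨ ((x0 ∧ x2) ∨ (x0 ∨ F))
  step 11: (¬x0 ∧ (¬x0 ∧ ¬x2)) ∨ ((x0 ∧ x2) ∨ x0)

Answer: normal form = (¬x0 ∧ (¬x0 ∧ ¬x2)) ∨ ((x0 ∧ x2) ∨ x0)  (in 11 steps)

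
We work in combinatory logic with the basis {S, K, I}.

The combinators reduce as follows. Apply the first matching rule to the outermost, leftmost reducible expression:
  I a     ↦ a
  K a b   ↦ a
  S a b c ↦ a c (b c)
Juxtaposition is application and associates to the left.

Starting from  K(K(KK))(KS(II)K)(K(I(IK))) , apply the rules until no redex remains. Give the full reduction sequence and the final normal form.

Answer: normal form = KK  (in 2 steps)

Derivation:
  start: K(K(KK))(KS(II)K)(K(I(IK)))
  [1] K(KK)(K(I(IK)))
  [2] KK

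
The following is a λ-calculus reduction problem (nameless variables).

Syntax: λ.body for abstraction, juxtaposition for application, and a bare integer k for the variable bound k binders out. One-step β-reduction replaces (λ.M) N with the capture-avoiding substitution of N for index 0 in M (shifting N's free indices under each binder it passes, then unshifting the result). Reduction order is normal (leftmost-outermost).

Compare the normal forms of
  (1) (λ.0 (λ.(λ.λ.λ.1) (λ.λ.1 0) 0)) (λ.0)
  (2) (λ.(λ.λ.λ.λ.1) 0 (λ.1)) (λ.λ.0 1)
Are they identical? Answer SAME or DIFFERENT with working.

Answer: SAME — A ⇓ λ.λ.1, B ⇓ λ.λ.1

Working:
Term A:
  start: (λ.0 (λ.(λ.λ.λ.1) (λ.λ.1 0) 0)) (λ.0)
  [1] (λ.0) (λ.(λ.λ.λ.1) (λ.λ.1 0) 0)
  [2] λ.(λ.λ.λ.1) (λ.λ.1 0) 0
  [3] λ.(λ.λ.1) 0
  [4] λ.λ.1

Term B:
  start: (λ.(λ.λ.λ.λ.1) 0 (λ.1)) (λ.λ.0 1)
  [1] (λ.λ.λ.λ.1) (λ.λ.0 1) (λ.λ.λ.0 1)
  [2] (λ.λ.λ.1) (λ.λ.λ.0 1)
  [3] λ.λ.1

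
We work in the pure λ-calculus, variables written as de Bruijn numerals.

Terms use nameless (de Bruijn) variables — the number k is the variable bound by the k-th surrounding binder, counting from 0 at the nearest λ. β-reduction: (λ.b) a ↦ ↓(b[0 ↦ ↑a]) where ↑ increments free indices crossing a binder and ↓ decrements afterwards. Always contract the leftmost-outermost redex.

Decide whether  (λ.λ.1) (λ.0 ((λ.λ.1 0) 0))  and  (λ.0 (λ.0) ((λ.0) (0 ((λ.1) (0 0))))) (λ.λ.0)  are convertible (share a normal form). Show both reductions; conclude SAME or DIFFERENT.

Answer: DIFFERENT — A ⇓ λ.λ.0 (λ.1 0), B ⇓ λ.0

Derivation:
Term A:
  start: (λ.λ.1) (λ.0 ((λ.λ.1 0) 0))
  →1  λ.λ.0 ((λ.λ.1 0) 0)
  →2  λ.λ.0 (λ.1 0)

Term B:
  start: (λ.0 (λ.0) ((λ.0) (0 ((λ.1) (0 0))))) (λ.λ.0)
  →1  (λ.λ.0) (λ.0) ((λ.0) ((λ.λ.0) ((λ.λ.λ.0) ((λ.λ.0) (λ.λ.0)))))
  →2  (λ.0) ((λ.0) ((λ.λ.0) ((λ.λ.λ.0) ((λ.λ.0) (λ.λ.0)))))
  →3  (λ.0) ((λ.λ.0) ((λ.λ.λ.0) ((λ.λ.0) (λ.λ.0))))
  →4  (λ.λ.0) ((λ.λ.λ.0) ((λ.λ.0) (λ.λ.0)))
  →5  λ.0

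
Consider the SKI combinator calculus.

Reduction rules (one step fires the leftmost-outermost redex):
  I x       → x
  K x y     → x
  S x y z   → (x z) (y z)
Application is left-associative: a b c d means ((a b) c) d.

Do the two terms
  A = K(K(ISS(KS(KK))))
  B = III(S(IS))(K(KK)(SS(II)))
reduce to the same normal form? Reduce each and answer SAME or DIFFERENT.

Answer: DIFFERENT — A ⇓ K(K(SSS)), B ⇓ SS(KK)

Working:
Term A:
  start: K(K(ISS(KS(KK))))
  step 1: K(K(SS(KS(KK))))
  step 2: K(K(SSS))

Term B:
  start: III(S(IS))(K(KK)(SS(II)))
  step 1: II(S(IS))(K(KK)(SS(II)))
  step 2: I(S(IS))(K(KK)(SS(II)))
  step 3: S(IS)(K(KK)(SS(II)))
  step 4: SS(K(KK)(SS(II)))
  step 5: SS(KK)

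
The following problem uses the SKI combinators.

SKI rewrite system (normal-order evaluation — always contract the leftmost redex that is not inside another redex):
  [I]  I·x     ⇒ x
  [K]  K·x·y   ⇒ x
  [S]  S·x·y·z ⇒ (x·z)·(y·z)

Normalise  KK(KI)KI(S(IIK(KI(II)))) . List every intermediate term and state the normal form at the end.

  start: KK(KI)KI(S(IIK(KI(II))))
  →1  KKI(S(IIK(KI(II))))
  →2  K(S(IIK(KI(II))))
  →3  K(S(IK(KI(II))))
  →4  K(S(K(KI(II))))
  →5  K(S(KI))

Answer: normal form = K(S(KI))  (in 5 steps)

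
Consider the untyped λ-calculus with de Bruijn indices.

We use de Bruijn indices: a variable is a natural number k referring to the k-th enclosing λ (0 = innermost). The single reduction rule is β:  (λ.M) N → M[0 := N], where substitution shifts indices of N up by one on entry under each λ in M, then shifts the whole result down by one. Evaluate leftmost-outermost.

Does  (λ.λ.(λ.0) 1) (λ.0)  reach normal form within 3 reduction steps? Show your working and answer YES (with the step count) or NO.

Answer: YES — reaches normal form λ.λ.0 in 2 ≤ 3 steps

Reduction:
  start: (λ.λ.(λ.0) 1) (λ.0)
  →1  λ.(λ.0) (λ.0)
  →2  λ.λ.0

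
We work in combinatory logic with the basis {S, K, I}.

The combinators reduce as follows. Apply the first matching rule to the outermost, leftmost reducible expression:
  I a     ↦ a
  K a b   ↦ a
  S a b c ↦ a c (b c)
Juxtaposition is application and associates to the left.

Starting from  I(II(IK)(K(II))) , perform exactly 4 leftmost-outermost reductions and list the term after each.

Answer: after 4 steps: K(K(II))

Reduction:
  start: I(II(IK)(K(II)))
  step 1: II(IK)(K(II))
  step 2: I(IK)(K(II))
  step 3: IK(K(II))
  step 4: K(K(II))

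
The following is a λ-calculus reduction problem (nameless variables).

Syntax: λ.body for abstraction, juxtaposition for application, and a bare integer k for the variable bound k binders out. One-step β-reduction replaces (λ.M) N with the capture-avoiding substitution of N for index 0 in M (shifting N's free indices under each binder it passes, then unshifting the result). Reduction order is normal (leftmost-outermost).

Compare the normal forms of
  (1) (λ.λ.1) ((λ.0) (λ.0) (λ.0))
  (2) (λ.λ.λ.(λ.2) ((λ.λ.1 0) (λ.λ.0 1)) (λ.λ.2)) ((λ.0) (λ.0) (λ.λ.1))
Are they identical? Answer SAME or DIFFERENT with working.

Term A:
  start: (λ.λ.1) ((λ.0) (λ.0) (λ.0))
  [1] λ.(λ.0) (λ.0) (λ.0)
  [2] λ.(λ.0) (λ.0)
  [3] λ.λ.0

Term B:
  start: (λ.λ.λ.(λ.2) ((λ.λ.1 0) (λ.λ.0 1)) (λ.λ.2)) ((λ.0) (λ.0) (λ.λ.1))
  [1] λ.λ.(λ.2) ((λ.λ.1 0) (λ.λ.0 1)) (λ.λ.2)
  [2] λ.λ.1 (λ.λ.2)

Answer: DIFFERENT — A ⇓ λ.λ.0, B ⇓ λ.λ.1 (λ.λ.2)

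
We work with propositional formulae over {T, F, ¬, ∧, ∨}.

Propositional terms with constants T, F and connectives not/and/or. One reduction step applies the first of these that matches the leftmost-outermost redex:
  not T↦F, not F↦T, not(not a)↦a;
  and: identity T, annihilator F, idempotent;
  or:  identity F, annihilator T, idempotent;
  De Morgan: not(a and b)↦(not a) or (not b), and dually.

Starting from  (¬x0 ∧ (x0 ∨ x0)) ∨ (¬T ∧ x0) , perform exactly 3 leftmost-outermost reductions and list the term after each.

Answer: after 3 steps: (¬x0 ∧ x0) ∨ F

Derivation:
  start: (¬x0 ∧ (x0 ∨ x0)) ∨ (¬T ∧ x0)
  →1  (¬x0 ∧ x0) ∨ (¬T ∧ x0)
  →2  (¬x0 ∧ x0) ∨ (F ∧ x0)
  →3  (¬x0 ∧ x0) ∨ F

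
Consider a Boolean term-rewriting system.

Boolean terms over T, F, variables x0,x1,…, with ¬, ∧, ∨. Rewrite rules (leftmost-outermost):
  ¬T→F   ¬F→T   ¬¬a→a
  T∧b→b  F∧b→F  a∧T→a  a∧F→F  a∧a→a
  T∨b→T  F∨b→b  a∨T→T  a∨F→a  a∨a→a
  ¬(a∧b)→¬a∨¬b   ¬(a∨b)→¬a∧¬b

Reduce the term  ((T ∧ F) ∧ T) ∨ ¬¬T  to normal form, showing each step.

  start: ((T ∧ F) ∧ T) ∨ ¬¬T
  step 1: (T ∧ F) ∨ ¬¬T
  step 2: F ∨ ¬¬T
  step 3: ¬¬T
  step 4: T

Answer: normal form = T  (in 4 steps)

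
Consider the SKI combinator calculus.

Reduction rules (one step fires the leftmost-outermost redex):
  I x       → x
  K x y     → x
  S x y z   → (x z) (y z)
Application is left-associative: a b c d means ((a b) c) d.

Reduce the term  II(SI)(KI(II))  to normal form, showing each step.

  start: II(SI)(KI(II))
  [1] I(SI)(KI(II))
  [2] SI(KI(II))
  [3] SII

Answer: normal form = SII  (in 3 steps)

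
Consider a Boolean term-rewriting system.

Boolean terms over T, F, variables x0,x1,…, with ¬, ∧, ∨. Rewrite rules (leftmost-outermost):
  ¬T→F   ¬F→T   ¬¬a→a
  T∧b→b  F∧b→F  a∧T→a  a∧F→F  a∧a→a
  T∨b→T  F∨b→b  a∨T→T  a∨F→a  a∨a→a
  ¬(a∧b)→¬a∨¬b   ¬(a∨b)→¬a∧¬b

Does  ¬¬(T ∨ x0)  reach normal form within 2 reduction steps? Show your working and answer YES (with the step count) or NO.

Answer: YES — reaches normal form T in 2 ≤ 2 steps

Reduction:
  start: ¬¬(T ∨ x0)
  [1] T ∨ x0
  [2] T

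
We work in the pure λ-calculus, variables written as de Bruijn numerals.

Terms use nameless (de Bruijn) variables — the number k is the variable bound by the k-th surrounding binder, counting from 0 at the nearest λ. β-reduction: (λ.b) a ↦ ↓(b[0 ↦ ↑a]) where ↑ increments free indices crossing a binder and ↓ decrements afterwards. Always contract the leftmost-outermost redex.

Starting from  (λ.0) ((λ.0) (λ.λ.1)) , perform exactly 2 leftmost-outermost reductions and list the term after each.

Answer: after 2 steps: λ.λ.1

Reduction:
  start: (λ.0) ((λ.0) (λ.λ.1))
  →1  (λ.0) (λ.λ.1)
  →2  λ.λ.1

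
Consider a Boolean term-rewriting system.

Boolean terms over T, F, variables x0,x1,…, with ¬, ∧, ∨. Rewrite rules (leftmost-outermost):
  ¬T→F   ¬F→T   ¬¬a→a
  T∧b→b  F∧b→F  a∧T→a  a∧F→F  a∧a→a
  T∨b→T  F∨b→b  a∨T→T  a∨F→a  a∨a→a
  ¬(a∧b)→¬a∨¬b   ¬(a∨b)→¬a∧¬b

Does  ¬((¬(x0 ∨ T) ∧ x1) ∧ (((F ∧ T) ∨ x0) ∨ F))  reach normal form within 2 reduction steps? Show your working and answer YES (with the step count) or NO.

  start: ¬((¬(x0 ∨ T) ∧ x1) ∧ (((F ∧ T) ∨ x0) ∨ F))
  [1] ¬(¬(x0 ∨ T) ∧ x1) ∨ ¬(((F ∧ T) ∨ x0) ∨ F)
  [2] (¬¬(x0 ∨ T) ∨ ¬x1) ∨ ¬(((F ∧ T) ∨ x0) ∨ F)

Answer: NO — after 2 steps the term is (¬¬(x0 ∨ T) ∨ ¬x1) ∨ ¬(((F ∧ T) ∨ x0) ∨ F), not yet normal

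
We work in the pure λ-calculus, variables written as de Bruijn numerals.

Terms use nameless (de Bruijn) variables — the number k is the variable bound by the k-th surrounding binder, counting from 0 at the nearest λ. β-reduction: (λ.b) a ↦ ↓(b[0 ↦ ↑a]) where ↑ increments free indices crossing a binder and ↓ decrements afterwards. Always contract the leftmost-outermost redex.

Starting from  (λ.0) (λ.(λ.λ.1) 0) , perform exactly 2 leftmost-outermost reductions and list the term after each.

Answer: after 2 steps: λ.λ.1

Reduction:
  start: (λ.0) (λ.(λ.λ.1) 0)
  step 1: λ.(λ.λ.1) 0
  step 2: λ.λ.1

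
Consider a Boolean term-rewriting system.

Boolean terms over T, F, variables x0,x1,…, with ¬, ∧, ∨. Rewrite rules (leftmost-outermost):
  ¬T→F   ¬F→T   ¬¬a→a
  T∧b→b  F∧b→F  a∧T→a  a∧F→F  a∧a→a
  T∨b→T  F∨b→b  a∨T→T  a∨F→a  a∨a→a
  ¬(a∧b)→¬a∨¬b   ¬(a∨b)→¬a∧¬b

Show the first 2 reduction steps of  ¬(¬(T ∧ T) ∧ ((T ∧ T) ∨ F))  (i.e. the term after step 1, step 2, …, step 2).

Answer: after 2 steps: (T ∧ T) ∨ ¬((T ∧ T) ∨ F)

Reduction:
  start: ¬(¬(T ∧ T) ∧ ((T ∧ T) ∨ F))
  [1] ¬¬(T ∧ T) ∨ ¬((T ∧ T) ∨ F)
  [2] (T ∧ T) ∨ ¬((T ∧ T) ∨ F)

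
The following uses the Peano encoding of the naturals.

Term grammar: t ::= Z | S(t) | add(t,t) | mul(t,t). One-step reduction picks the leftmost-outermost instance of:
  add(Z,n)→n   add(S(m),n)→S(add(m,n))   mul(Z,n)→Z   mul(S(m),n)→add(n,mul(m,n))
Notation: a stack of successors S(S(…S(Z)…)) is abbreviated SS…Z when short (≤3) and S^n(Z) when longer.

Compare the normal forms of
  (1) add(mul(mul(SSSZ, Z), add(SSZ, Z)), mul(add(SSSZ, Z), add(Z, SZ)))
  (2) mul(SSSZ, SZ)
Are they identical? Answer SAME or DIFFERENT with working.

Term A:
  start: add(mul(mul(SSSZ, Z), add(SSZ, Z)), mul(add(SSSZ, Z), add(Z, SZ)))
  →1  add(mul(add(Z, mul(SSZ, Z)), add(SSZ, Z)), mul(add(SSSZ, Z), add(Z, SZ)))
  →2  add(mul(mul(SSZ, Z), add(SSZ, Z)), mul(add(SSSZ, Z), add(Z, SZ)))
  →3  add(mul(add(Z, mul(SZ, Z)), add(SSZ, Z)), mul(add(SSSZ, Z), add(Z, SZ)))
  →4  add(mul(mul(SZ, Z), add(SSZ, Z)), mul(add(SSSZ, Z), add(Z, SZ)))
  →5  add(mul(add(Z, mul(Z, Z)), add(SSZ, Z)), mul(add(SSSZ, Z), add(Z, SZ)))
  →6  add(mul(mul(Z, Z), add(SSZ, Z)), mul(add(SSSZ, Z), add(Z, SZ)))
  →7  add(mul(Z, add(SSZ, Z)), mul(add(SSSZ, Z), add(Z, SZ)))
  →8  add(Z, mul(add(SSSZ, Z), add(Z, SZ)))
  →9  mul(add(SSSZ, Z), add(Z, SZ))
  →10  mul(S(add(SSZ, Z)), add(Z, SZ))
  →11  add(add(Z, SZ), mul(add(SSZ, Z), add(Z, SZ)))
  →12  add(SZ, mul(add(SSZ, Z), add(Z, SZ)))
  →13  S(add(Z, mul(add(SSZ, Z), add(Z, SZ))))
  →14  S(mul(add(SSZ, Z), add(Z, SZ)))
  →15  S(mul(S(add(SZ, Z)), add(Z, SZ)))
  →16  S(add(add(Z, SZ), mul(add(SZ, Z), add(Z, SZ))))
  →17  S(add(SZ, mul(add(SZ, Z), add(Z, SZ))))
  →18  S(S(add(Z, mul(add(SZ, Z), add(Z, SZ)))))
  →19  S(S(mul(add(SZ, Z), add(Z, SZ))))
  →20  S(S(mul(S(add(Z, Z)), add(Z, SZ))))
  →21  S(S(add(add(Z, SZ), mul(add(Z, Z), add(Z, SZ)))))
  →22  S(S(add(SZ, mul(add(Z, Z), add(Z, SZ)))))
  →23  S(S(S(add(Z, mul(add(Z, Z), add(Z, SZ))))))
  →24  S(S(S(mul(add(Z, Z), add(Z, SZ)))))
  →25  S(S(S(mul(Z, add(Z, SZ)))))
  →26  SSSZ

Term B:
  start: mul(SSSZ, SZ)
  →1  add(SZ, mul(SSZ, SZ))
  →2  S(add(Z, mul(SSZ, SZ)))
  →3  S(mul(SSZ, SZ))
  →4  S(add(SZ, mul(SZ, SZ)))
  →5  S(S(add(Z, mul(SZ, SZ))))
  →6  S(S(mul(SZ, SZ)))
  →7  S(S(add(SZ, mul(Z, SZ))))
  →8  S(S(S(add(Z, mul(Z, SZ)))))
  →9  S(S(S(mul(Z, SZ))))
  →10  SSSZ

Answer: SAME — A ⇓ SSSZ, B ⇓ SSSZ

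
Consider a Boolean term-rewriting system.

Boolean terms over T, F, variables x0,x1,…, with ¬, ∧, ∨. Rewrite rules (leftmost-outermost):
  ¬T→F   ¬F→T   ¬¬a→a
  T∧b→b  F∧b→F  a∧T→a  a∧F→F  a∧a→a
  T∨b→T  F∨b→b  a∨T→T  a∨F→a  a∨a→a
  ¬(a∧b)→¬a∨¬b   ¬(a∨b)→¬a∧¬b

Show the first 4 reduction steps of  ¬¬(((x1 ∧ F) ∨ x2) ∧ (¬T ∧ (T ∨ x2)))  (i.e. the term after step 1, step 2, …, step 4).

  start: ¬¬(((x1 ∧ F) ∨ x2) ∧ (¬T ∧ (T ∨ x2)))
  step 1: ((x1 ∧ F) ∨ x2) ∧ (¬T ∧ (T ∨ x2))
  step 2: (F ∨ x2) ∧ (¬T ∧ (T ∨ x2))
  step 3: x2 ∧ (¬T ∧ (T ∨ x2))
  step 4: x2 ∧ (F ∧ (T ∨ x2))

Answer: after 4 steps: x2 ∧ (F ∧ (T ∨ x2))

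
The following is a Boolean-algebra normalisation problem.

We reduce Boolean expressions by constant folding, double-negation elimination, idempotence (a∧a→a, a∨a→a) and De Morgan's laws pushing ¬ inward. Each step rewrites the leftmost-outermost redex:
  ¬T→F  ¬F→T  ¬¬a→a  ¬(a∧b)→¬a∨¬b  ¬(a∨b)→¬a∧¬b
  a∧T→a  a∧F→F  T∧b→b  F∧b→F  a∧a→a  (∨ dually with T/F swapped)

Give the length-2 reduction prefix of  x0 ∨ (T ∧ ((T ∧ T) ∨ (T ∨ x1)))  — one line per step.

  start: x0 ∨ (T ∧ ((T ∧ T) ∨ (T ∨ x1)))
  →1  x0 ∨ ((T ∧ T) ∨ (T ∨ x1))
  →2  x0 ∨ (T ∨ (T ∨ x1))

Answer: after 2 steps: x0 ∨ (T ∨ (T ∨ x1))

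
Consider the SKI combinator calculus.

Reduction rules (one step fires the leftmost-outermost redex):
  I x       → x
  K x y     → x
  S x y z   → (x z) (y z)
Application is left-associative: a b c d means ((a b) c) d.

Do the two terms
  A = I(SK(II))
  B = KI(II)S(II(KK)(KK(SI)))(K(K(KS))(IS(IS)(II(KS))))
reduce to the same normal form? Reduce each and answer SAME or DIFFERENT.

Answer: DIFFERENT — A ⇓ SKI, B ⇓ SK(K(KS))

Working:
Term A:
  start: I(SK(II))
  step 1: SK(II)
  step 2: SKI

Term B:
  start: KI(II)S(II(KK)(KK(SI)))(K(K(KS))(IS(IS)(II(KS))))
  step 1: IS(II(KK)(KK(SI)))(K(K(KS))(IS(IS)(II(KS))))
  step 2: S(II(KK)(KK(SI)))(K(K(KS))(IS(IS)(II(KS))))
  step 3: S(I(KK)(KK(SI)))(K(K(KS))(IS(IS)(II(KS))))
  step 4: S(KK(KK(SI)))(K(K(KS))(IS(IS)(II(KS))))
  step 5: SK(K(K(KS))(IS(IS)(II(KS))))
  step 6: SK(K(KS))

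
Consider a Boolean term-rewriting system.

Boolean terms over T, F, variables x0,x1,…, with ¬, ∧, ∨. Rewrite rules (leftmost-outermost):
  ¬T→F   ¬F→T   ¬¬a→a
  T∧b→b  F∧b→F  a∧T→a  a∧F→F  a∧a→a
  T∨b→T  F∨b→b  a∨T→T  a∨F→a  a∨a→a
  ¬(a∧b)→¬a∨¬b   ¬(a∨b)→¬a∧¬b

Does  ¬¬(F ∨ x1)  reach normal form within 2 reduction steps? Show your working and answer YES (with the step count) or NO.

Answer: YES — reaches normal form x1 in 2 ≤ 2 steps

Derivation:
  start: ¬¬(F ∨ x1)
  →1  F ∨ x1
  →2  x1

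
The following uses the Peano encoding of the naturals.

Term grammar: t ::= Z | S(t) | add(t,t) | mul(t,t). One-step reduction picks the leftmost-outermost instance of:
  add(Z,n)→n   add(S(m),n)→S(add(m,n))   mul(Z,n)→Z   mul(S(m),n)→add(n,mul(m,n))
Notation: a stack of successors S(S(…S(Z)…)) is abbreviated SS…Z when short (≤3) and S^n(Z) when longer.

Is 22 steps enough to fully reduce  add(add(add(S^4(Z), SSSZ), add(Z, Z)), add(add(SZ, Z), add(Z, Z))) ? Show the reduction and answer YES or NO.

  start: add(add(add(S^4(Z), SSSZ), add(Z, Z)), add(add(SZ, Z), add(Z, Z)))
  →1  add(add(S(add(SSSZ, SSSZ)), add(Z, Z)), add(add(SZ, Z), add(Z, Z)))
  →2  add(S(add(add(SSSZ, SSSZ), add(Z, Z))), add(add(SZ, Z), add(Z, Z)))
  →3  S(add(add(add(SSSZ, SSSZ), add(Z, Z)), add(add(SZ, Z), add(Z, Z))))
  →4  S(add(add(S(add(SSZ, SSSZ)), add(Z, Z)), add(add(SZ, Z), add(Z, Z))))
  →5  S(add(S(add(add(SSZ, SSSZ), add(Z, Z))), add(add(SZ, Z), add(Z, Z))))
  →6  S(S(add(add(add(SSZ, SSSZ), add(Z, Z)), add(add(SZ, Z), add(Z, Z)))))
  →7  S(S(add(add(S(add(SZ, SSSZ)), add(Z, Z)), add(add(SZ, Z), add(Z, Z)))))
  →8  S(S(add(S(add(add(SZ, SSSZ), add(Z, Z))), add(add(SZ, Z), add(Z, Z)))))
  →9  S(S(S(add(add(add(SZ, SSSZ), add(Z, Z)), add(add(SZ, Z), add(Z, Z))))))
  →10  S(S(S(add(add(S(add(Z, SSSZ)), add(Z, Z)), add(add(SZ, Z), add(Z, Z))))))
  →11  S(S(S(add(S(add(add(Z, SSSZ), add(Z, Z))), add(add(SZ, Z), add(Z, Z))))))
  →12  S(S(S(S(add(add(add(Z, SSSZ), add(Z, Z)), add(add(SZ, Z), add(Z, Z)))))))
  →13  S(S(S(S(add(add(SSSZ, add(Z, Z)), add(add(SZ, Z), add(Z, Z)))))))
  →14  S(S(S(S(add(S(add(SSZ, add(Z, Z))), add(add(SZ, Z), add(Z, Z)))))))
  →15  S(S(S(S(S(add(add(SSZ, add(Z, Z)), add(add(SZ, Z), add(Z, Z))))))))
  →16  S(S(S(S(S(add(S(add(SZ, add(Z, Z))), add(add(SZ, Z), add(Z, Z))))))))
  →17  S(S(S(S(S(S(add(add(SZ, add(Z, Z)), add(add(SZ, Z), add(Z, Z)))))))))
  →18  S(S(S(S(S(S(add(S(add(Z, add(Z, Z))), add(add(SZ, Z), add(Z, Z)))))))))
  →19  S(S(S(S(S(S(S(add(add(Z, add(Z, Z)), add(add(SZ, Z), add(Z, Z))))))))))
  →20  S(S(S(S(S(S(S(add(add(Z, Z), add(add(SZ, Z), add(Z, Z))))))))))
  →21  S(S(S(S(S(S(S(add(Z, add(add(SZ, Z), add(Z, Z))))))))))
  →22  S(S(S(S(S(S(S(add(add(SZ, Z), add(Z, Z)))))))))

Answer: NO — after 22 steps the term is S(S(S(S(S(S(S(add(add(SZ, Z), add(Z, Z))))))))), not yet normal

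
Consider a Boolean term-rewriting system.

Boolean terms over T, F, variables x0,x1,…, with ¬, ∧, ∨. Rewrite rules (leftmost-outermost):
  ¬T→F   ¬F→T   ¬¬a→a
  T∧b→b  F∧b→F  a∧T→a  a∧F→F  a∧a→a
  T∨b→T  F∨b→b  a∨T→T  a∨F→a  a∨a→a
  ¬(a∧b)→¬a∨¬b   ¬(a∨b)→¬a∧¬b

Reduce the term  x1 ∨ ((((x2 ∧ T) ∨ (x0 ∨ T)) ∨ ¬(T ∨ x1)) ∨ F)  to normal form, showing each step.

Answer: normal form = T  (in 6 steps)

Reduction:
  start: x1 ∨ ((((x2 ∧ T) ∨ (x0 ∨ T)) ∨ ¬(T ∨ x1)) ∨ F)
  [1] x1 ∨ (((x2 ∧ T) ∨ (x0 ∨ T)) ∨ ¬(T ∨ x1))
  [2] x1 ∨ ((x2 ∨ (x0 ∨ T)) ∨ ¬(T ∨ x1))
  [3] x1 ∨ ((x2 ∨ T) ∨ ¬(T ∨ x1))
  [4] x1 ∨ (T ∨ ¬(T ∨ x1))
  [5] x1 ∨ T
  [6] T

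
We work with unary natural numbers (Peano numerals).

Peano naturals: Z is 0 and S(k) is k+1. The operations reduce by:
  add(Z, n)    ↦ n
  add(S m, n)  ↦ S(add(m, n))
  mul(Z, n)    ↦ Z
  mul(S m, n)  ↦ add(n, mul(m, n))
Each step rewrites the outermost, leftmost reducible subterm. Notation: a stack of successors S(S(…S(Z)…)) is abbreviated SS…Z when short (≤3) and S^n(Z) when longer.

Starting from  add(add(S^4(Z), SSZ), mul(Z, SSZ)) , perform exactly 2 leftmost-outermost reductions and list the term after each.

Answer: after 2 steps: S(add(add(SSSZ, SSZ), mul(Z, SSZ)))

Working:
  start: add(add(S^4(Z), SSZ), mul(Z, SSZ))
  step 1: add(S(add(SSSZ, SSZ)), mul(Z, SSZ))
  step 2: S(add(add(SSSZ, SSZ), mul(Z, SSZ)))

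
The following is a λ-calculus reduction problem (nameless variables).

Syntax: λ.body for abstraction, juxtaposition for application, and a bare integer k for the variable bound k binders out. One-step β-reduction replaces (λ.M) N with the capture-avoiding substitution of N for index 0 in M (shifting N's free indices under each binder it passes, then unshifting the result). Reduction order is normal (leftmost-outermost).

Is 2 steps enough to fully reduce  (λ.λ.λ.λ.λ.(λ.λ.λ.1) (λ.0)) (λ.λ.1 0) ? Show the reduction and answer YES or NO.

Answer: YES — reaches normal form λ.λ.λ.λ.λ.λ.1 in 2 ≤ 2 steps

Working:
  start: (λ.λ.λ.λ.λ.(λ.λ.λ.1) (λ.0)) (λ.λ.1 0)
  →1  λ.λ.λ.λ.(λ.λ.λ.1) (λ.0)
  →2  λ.λ.λ.λ.λ.λ.1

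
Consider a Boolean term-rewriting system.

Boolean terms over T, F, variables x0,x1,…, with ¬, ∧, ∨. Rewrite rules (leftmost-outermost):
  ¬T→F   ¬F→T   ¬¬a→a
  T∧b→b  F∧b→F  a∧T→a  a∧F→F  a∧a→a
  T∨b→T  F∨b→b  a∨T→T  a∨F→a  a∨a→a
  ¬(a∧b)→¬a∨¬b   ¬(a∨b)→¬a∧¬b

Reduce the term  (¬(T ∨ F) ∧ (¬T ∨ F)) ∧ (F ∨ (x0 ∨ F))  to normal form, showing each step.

  start: (¬(T ∨ F) ∧ (¬T ∨ F)) ∧ (F ∨ (x0 ∨ F))
  [1] ((¬T ∧ ¬F) ∧ (¬T ∨ F)) ∧ (F ∨ (x0 ∨ F))
  [2] ((F ∧ ¬F) ∧ (¬T ∨ F)) ∧ (F ∨ (x0 ∨ F))
  [3] (F ∧ (¬T ∨ F)) ∧ (F ∨ (x0 ∨ F))
  [4] F ∧ (F ∨ (x0 ∨ F))
  [5] F

Answer: normal form = F  (in 5 steps)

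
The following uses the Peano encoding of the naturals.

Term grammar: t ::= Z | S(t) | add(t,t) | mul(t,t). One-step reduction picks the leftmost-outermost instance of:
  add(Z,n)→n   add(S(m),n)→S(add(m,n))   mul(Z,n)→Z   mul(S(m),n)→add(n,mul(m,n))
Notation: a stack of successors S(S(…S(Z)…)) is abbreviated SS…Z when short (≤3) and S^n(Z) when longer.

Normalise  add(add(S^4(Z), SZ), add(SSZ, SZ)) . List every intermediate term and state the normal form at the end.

  start: add(add(S^4(Z), SZ), add(SSZ, SZ))
  [1] add(S(add(SSSZ, SZ)), add(SSZ, SZ))
  [2] S(add(add(SSSZ, SZ), add(SSZ, SZ)))
  [3] S(add(S(add(SSZ, SZ)), add(SSZ, SZ)))
  [4] S(S(add(add(SSZ, SZ), add(SSZ, SZ))))
  [5] S(S(add(S(add(SZ, SZ)), add(SSZ, SZ))))
  [6] S(S(S(add(add(SZ, SZ), add(SSZ, SZ)))))
  [7] S(S(S(add(S(add(Z, SZ)), add(SSZ, SZ)))))
  [8] S(S(S(S(add(add(Z, SZ), add(SSZ, SZ))))))
  [9] S(S(S(S(add(SZ, add(SSZ, SZ))))))
  [10] S(S(S(S(S(add(Z, add(SSZ, SZ)))))))
  [11] S(S(S(S(S(add(SSZ, SZ))))))
  [12] S(S(S(S(S(S(add(SZ, SZ)))))))
  [13] S(S(S(S(S(S(S(add(Z, SZ))))))))
  [14] S^8(Z)

Answer: normal form = S^8(Z)  (in 14 steps)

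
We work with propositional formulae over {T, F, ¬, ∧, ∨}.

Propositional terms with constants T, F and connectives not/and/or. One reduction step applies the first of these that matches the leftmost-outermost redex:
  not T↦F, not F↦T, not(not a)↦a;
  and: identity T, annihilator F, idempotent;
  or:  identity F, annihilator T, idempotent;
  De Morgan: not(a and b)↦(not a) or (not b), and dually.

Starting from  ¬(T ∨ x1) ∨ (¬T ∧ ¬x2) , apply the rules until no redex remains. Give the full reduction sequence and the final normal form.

Answer: normal form = F  (in 6 steps)

Working:
  start: ¬(T ∨ x1) ∨ (¬T ∧ ¬x2)
  [1] (¬T ∧ ¬x1) ∨ (¬T ∧ ¬x2)
  [2] (F ∧ ¬x1) ∨ (¬T ∧ ¬x2)
  [3] F ∨ (¬T ∧ ¬x2)
  [4] ¬T ∧ ¬x2
  [5] F ∧ ¬x2
  [6] F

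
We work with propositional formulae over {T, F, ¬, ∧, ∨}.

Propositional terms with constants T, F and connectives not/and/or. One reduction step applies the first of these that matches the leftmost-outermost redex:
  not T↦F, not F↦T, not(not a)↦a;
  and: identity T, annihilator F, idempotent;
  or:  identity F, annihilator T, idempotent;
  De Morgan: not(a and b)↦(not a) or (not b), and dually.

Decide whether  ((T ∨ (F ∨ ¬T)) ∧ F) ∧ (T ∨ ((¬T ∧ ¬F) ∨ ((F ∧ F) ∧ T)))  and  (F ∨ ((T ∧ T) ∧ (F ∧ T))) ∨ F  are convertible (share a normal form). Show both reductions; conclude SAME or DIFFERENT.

Term A:
  start: ((T ∨ (F ∨ ¬T)) ∧ F) ∧ (T ∨ ((¬T ∧ ¬F) ∨ ((F ∧ F) ∧ T)))
  →1  F ∧ (T ∨ ((¬T ∧ ¬F) ∨ ((F ∧ F) ∧ T)))
  →2  F

Term B:
  start: (F ∨ ((T ∧ T) ∧ (F ∧ T))) ∨ F
  →1  F ∨ ((T ∧ T) ∧ (F ∧ T))
  →2  (T ∧ T) ∧ (F ∧ T)
  →3  T ∧ (F ∧ T)
  →4  F ∧ T
  →5  F

Answer: SAME — A ⇓ F, B ⇓ F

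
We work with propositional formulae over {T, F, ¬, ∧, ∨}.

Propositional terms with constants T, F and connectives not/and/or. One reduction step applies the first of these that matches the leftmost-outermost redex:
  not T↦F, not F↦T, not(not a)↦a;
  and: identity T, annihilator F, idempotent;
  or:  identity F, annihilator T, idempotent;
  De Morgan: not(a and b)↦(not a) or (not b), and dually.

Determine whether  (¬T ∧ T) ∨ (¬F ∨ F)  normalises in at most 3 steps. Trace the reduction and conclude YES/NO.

Answer: NO — after 3 steps the term is ¬F ∨ F, not yet normal

Derivation:
  start: (¬T ∧ T) ∨ (¬F ∨ F)
  [1] ¬T ∨ (¬F ∨ F)
  [2] F ∨ (¬F ∨ F)
  [3] ¬F ∨ F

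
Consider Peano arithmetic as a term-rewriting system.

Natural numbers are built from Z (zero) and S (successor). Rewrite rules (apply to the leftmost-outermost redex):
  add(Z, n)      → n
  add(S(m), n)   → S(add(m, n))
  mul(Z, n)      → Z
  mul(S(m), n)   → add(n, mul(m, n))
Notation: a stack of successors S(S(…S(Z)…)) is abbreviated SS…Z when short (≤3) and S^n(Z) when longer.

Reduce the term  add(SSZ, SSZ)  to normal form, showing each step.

  start: add(SSZ, SSZ)
  →1  S(add(SZ, SSZ))
  →2  S(S(add(Z, SSZ)))
  →3  S^4(Z)

Answer: normal form = S^4(Z)  (in 3 steps)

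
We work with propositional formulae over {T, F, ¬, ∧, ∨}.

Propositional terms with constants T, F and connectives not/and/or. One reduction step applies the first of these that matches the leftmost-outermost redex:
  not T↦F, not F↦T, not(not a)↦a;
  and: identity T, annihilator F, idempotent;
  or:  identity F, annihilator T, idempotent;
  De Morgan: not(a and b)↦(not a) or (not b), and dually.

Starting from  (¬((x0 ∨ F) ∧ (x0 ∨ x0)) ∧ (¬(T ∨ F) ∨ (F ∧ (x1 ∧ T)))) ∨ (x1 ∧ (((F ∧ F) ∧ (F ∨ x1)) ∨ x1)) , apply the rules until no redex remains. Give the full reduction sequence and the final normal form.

Answer: normal form = x1  (in 18 steps)

Derivation:
  start: (¬((x0 ∨ F) ∧ (x0 ∨ x0)) ∧ (¬(T ∨ F) ∨ (F ∧ (x1 ∧ T)))) ∨ (x1 ∧ (((F ∧ F) ∧ (F ∨ x1)) ∨ x1))
  [1] ((¬(x0 ∨ F) ∨ ¬(x0 ∨ x0)) ∧ (¬(T ∨ F) ∨ (F ∧ (x1 ∧ T)))) ∨ (x1 ∧ (((F ∧ F) ∧ (F ∨ x1)) ∨ x1))
  [2] (((¬x0 ∧ ¬F) ∨ ¬(x0 ∨ x0)) ∧ (¬(T ∨ F) ∨ (F ∧ (x1 ∧ T)))) ∨ (x1 ∧ (((F ∧ F) ∧ (F ∨ x1)) ∨ x1))
  [3] (((¬x0 ∧ T) ∨ ¬(x0 ∨ x0)) ∧ (¬(T ∨ F) ∨ (F ∧ (x1 ∧ T)))) ∨ (x1 ∧ (((F ∧ F) ∧ (F ∨ x1)) ∨ x1))
  [4] ((¬x0 ∨ ¬(x0 ∨ x0)) ∧ (¬(T ∨ F) ∨ (F ∧ (x1 ∧ T)))) ∨ (x1 ∧ (((F ∧ F) ∧ (F ∨ x1)) ∨ x1))
  [5] ((¬x0 ∨ (¬x0 ∧ ¬x0)) ∧ (¬(T ∨ F) ∨ (F ∧ (x1 ∧ T)))) ∨ (x1 ∧ (((F ∧ F) ∧ (F ∨ x1)) ∨ x1))
  [6] ((¬x0 ∨ ¬x0) ∧ (¬(T ∨ F) ∨ (F ∧ (x1 ∧ T)))) ∨ (x1 ∧ (((F ∧ F) ∧ (F ∨ x1)) ∨ x1))
  [7] (¬x0 ∧ (¬(T ∨ F) ∨ (F ∧ (x1 ∧ T)))) ∨ (x1 ∧ (((F ∧ F) ∧ (F ∨ x1)) ∨ x1))
  [8] (¬x0 ∧ ((¬T ∧ ¬F) ∨ (F ∧ (x1 ∧ T)))) ∨ (x1 ∧ (((F ∧ F) ∧ (F ∨ x1)) ∨ x1))
  [9] (¬x0 ∧ ((F ∧ ¬F) ∨ (F ∧ (x1 ∧ T)))) ∨ (x1 ∧ (((F ∧ F) ∧ (F ∨ x1)) ∨ x1))
  [10] (¬x0 ∧ (F ∨ (F ∧ (x1 ∧ T)))) ∨ (x1 ∧ (((F ∧ F) ∧ (F ∨ x1)) ∨ x1))
  [11] (¬x0 ∧ (F ∧ (x1 ∧ T))) ∨ (x1 ∧ (((F ∧ F) ∧ (F ∨ x1)) ∨ x1))
  [12] (¬x0 ∧ F) ∨ (x1 ∧ (((F ∧ F) ∧ (F ∨ x1)) ∨ x1))
  [13] F ∨ (x1 ∧ (((F ∧ F) ∧ (F ∨ x1)) ∨ x1))
  [14] x1 ∧ (((F ∧ F) ∧ (F ∨ x1)) ∨ x1)
  [15] x1 ∧ ((F ∧ (F ∨ x1)) ∨ x1)
  [16] x1 ∧ (F ∨ x1)
  [17] x1 ∧ x1
  [18] x1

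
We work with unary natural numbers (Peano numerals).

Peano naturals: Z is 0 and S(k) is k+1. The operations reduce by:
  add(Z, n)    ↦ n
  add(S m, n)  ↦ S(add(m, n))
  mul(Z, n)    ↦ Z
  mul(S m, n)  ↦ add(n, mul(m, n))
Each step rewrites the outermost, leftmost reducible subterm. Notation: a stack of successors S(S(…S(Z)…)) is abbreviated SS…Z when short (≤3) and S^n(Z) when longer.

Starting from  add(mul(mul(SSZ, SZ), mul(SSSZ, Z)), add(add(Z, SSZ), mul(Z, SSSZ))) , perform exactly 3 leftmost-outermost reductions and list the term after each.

  start: add(mul(mul(SSZ, SZ), mul(SSSZ, Z)), add(add(Z, SSZ), mul(Z, SSSZ)))
  →1  add(mul(add(SZ, mul(SZ, SZ)), mul(SSSZ, Z)), add(add(Z, SSZ), mul(Z, SSSZ)))
  →2  add(mul(S(add(Z, mul(SZ, SZ))), mul(SSSZ, Z)), add(add(Z, SSZ), mul(Z, SSSZ)))
  →3  add(add(mul(SSSZ, Z), mul(add(Z, mul(SZ, SZ)), mul(SSSZ, Z))), add(add(Z, SSZ), mul(Z, SSSZ)))

Answer: after 3 steps: add(add(mul(SSSZ, Z), mul(add(Z, mul(SZ, SZ)), mul(SSSZ, Z))), add(add(Z, SSZ), mul(Z, SSSZ)))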